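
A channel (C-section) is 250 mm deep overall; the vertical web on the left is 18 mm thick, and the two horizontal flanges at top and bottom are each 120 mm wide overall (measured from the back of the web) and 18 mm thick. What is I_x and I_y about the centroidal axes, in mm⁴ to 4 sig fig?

Treat the section as a set of non-overlapping primitives; coordinates are from the bounding-box lower-left.
Web: 18 × 250, A = 4 500 mm², y = 125 mm, Ī = 23 437 500 mm⁴.
Top flange (beyond web): 102 × 18, A = 1 836 mm², y = 241 mm, Ī = 49 572 mm⁴.
Bottom flange (beyond web): 102 × 18, A = 1 836 mm², y = 9 mm, Ī = 49 572 mm⁴.
By symmetry the centroid is at mid-height, ȳ = 125 mm.
Transfer each piece to the centroidal x-axis using Ī + A·d² with d = y − 125:
  web: d = 0 mm → contributes +23 437 500 mm⁴
  top flange (beyond web): d = 116 mm → contributes +24 754 788 mm⁴
  bottom flange (beyond web): d = -116 mm → contributes +24 754 788 mm⁴
Total I = 72 947 076 mm⁴.
For the y-axis: x̄ = 35.9604 mm.
Repeating about the centroidal y-axis gives I_y = 10 584 419 mm⁴.

I_x ≈ 7.295 × 10⁷ mm⁴, I_y ≈ 1.058 × 10⁷ mm⁴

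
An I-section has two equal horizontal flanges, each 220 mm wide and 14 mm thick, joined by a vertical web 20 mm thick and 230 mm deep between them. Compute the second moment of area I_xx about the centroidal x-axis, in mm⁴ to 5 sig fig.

Break the section into simple shapes (no overlaps), measuring from the bottom-left corner of the bounding box.
Bottom flange: 220 × 14, A = 3 080 mm², y = 7 mm, Ī = 50306.67 mm⁴.
Web: 20 × 230, A = 4 600 mm², y = 129 mm, Ī = 20 278 333 mm⁴.
Top flange: 220 × 14, A = 3 080 mm², y = 251 mm, Ī = 50306.67 mm⁴.
By symmetry the centroid is at mid-height, ȳ = 129 mm.
Transfer each piece to the centroidal x-axis using Ī + A·d² with d = y − 129:
  bottom flange: d = -122 mm → contributes +45 893 027 mm⁴
  web: d = 0 mm → contributes +20 278 333 mm⁴
  top flange: d = 122 mm → contributes +45 893 027 mm⁴
Total I = 112 064 387 mm⁴.

I_xx ≈ 1.1206 × 10⁸ mm⁴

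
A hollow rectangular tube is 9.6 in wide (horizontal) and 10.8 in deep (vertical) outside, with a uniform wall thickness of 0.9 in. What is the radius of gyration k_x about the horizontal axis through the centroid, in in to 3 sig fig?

k_x ≈ 3.99 in

Decompose the section into non-overlapping parts with the origin at the bottom-left of its bounding rectangle.
Outer rectangle: 9.6 × 10.8, A = 103.68 in², y = 5.4 in, Ī = 1007.8 in⁴.
Inner void (subtracted): 7.8 × 9, A = 70.2 in², y = 5.4 in, Ī = 473.85 in⁴.
By symmetry the centroid is at mid-height, ȳ = 5.4 in.
All pieces are centred on the horizontal axis through the centroid, so I = ΣĪ (holes subtracted) = 533.92 in⁴.
Radius of gyration: k = √(I/A) = √(533.92 / 33.48) = 3.9934 in.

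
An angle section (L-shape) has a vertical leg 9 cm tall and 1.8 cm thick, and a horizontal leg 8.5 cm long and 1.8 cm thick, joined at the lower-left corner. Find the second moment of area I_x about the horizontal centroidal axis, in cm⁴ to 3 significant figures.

Break the section into simple shapes (no overlaps), measuring from the bottom-left corner of the bounding box.
Vertical leg: 1.8 × 9, A = 16.2 cm², y = 4.5 cm, Ī = 109.35 cm⁴.
Horizontal leg (remainder): 6.7 × 1.8, A = 12.06 cm², y = 0.9 cm, Ī = 3.2562 cm⁴.
Centroid: ȳ = ΣA·y / ΣA = 2.9637 cm.
Transfer each piece to the horizontal centroidal axis using Ī + A·d² with d = y − 2.9637:
  vertical leg: d = 1.5363 cm → contributes +147.59 cm⁴
  horizontal leg (remainder): d = -2.0637 cm → contributes +54.618 cm⁴
Total I = 202.2 cm⁴.

I_x ≈ 202 cm⁴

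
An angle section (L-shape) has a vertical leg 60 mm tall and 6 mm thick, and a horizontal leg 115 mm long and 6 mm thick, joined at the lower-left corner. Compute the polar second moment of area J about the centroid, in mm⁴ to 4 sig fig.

Break the section into simple shapes (no overlaps), measuring from the bottom-left corner of the bounding box.
Vertical leg: 6 × 60, A = 360 mm², y = 30 mm, Ī = 108 000 mm⁴.
Horizontal leg (remainder): 109 × 6, A = 654 mm², y = 3 mm, Ī = 1 962 mm⁴.
Centroid: ȳ = ΣA·y / ΣA = 12.5858 mm.
Transfer each piece to the centroidal x-axis using Ī + A·d² with d = y − 12.5858:
  vertical leg: d = 17.4142 mm → contributes +217 172 mm⁴
  horizontal leg (remainder): d = -9.5858 mm → contributes +62056.5 mm⁴
Total I = 279 228 mm⁴.
For the y-axis: x̄ = 40.0858 mm.
Repeating about the centroidal y-axis gives I_y = 1 416 271 mm⁴.
Polar second moment: J = I_x + I_y = 1 695 499 mm⁴.

J ≈ 1.695 × 10⁶ mm⁴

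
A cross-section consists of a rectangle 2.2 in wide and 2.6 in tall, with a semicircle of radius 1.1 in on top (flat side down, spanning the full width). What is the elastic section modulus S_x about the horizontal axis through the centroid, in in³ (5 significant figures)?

S_x ≈ 3.9996 in³

Decompose the section into non-overlapping parts with the origin at the bottom-left of its bounding rectangle.
Rectangular body: 2.2 × 2.6, A = 5.72 in², y = 1.3 in, Ī = 3.222267 in⁴.
Semicircular cap: semicircle r = 1.1, A = 1.900664 in², y = 3.066854 in, Ī = 0.1606952 in⁴.
Centroid: ȳ = ΣA·y / ΣA = 1.74067 in.
Transfer each piece to the horizontal axis through the centroid using Ī + A·d² with d = y − 1.74067:
  rectangular body: d = -0.4406698 in → contributes +4.333033 in⁴
  semicircular cap: d = 1.326185 in → contributes +3.503518 in⁴
Total I = 7.83655 in⁴.
Extreme fibre distance c = 1.95933 in; S = I/c = 3.999607 in³.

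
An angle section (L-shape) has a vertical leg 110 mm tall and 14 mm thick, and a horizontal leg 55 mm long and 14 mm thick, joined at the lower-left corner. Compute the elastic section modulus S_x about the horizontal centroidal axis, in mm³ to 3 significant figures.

Split into non-overlapping primitives; take the origin at the lower-left of the bounding box.
Vertical leg: 14 × 110, A = 1 540 mm², y = 55 mm, Ī = 1 552 833 mm⁴.
Horizontal leg (remainder): 41 × 14, A = 574 mm², y = 7 mm, Ī = 9375.3 mm⁴.
Centroid: ȳ = ΣA·y / ΣA = 41.967 mm.
Transfer each piece to the horizontal centroidal axis using Ī + A·d² with d = y − 41.967:
  vertical leg: d = 13.033 mm → contributes +1 814 421 mm⁴
  horizontal leg (remainder): d = -34.967 mm → contributes +711 195 mm⁴
Total I = 2 525 616 mm⁴.
Extreme fibre distance c = 68.033 mm; S = I/c = 37 123 mm³.

S_x ≈ 3.71 × 10⁴ mm³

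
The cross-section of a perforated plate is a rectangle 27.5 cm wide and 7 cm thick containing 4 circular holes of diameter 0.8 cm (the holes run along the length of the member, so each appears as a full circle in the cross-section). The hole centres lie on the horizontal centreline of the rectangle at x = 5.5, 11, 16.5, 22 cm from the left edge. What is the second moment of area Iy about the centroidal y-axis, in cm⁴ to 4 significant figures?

Iy ≈ 1.206 × 10⁴ cm⁴

Treat the section as a set of non-overlapping primitives; coordinates are from the bounding-box lower-left.
Plate: 27.5 × 7, A = 192.5 cm², x = 13.75 cm, Ī = 12131.5 cm⁴.
Hole 1 (subtracted): ⌀0.8, A = 0.502655 cm², x = 5.5 cm, Ī = 0.0201062 cm⁴.
Hole 2 (subtracted): ⌀0.8, A = 0.502655 cm², x = 11 cm, Ī = 0.0201062 cm⁴.
Hole 3 (subtracted): ⌀0.8, A = 0.502655 cm², x = 16.5 cm, Ī = 0.0201062 cm⁴.
Hole 4 (subtracted): ⌀0.8, A = 0.502655 cm², x = 22 cm, Ī = 0.0201062 cm⁴.
By symmetry the centroid is at mid-width, x̄ = 13.75 cm.
Transfer each piece to the centroidal y-axis using Ī + A·d² with d = x − 13.75:
  plate: d = 0 cm → contributes +12131.5 cm⁴
  hole 1: d = -8.25 cm → contributes −34.2321 cm⁴
  hole 2: d = -2.75 cm → contributes −3.82143 cm⁴
  hole 3: d = 2.75 cm → contributes −3.82143 cm⁴
  hole 4: d = 8.25 cm → contributes −34.2321 cm⁴
Total I = 12055.4 cm⁴.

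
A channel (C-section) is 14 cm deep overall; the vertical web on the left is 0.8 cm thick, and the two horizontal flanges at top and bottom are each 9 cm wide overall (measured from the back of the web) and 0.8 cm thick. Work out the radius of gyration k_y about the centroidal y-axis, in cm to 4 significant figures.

k_y ≈ 2.842 cm

Break the section into simple shapes (no overlaps), measuring from the bottom-left corner of the bounding box.
Web: 0.8 × 14, A = 11.2 cm², x = 0.4 cm, Ī = 0.597333 cm⁴.
Top flange (beyond web): 8.2 × 0.8, A = 6.56 cm², x = 4.9 cm, Ī = 36.7579 cm⁴.
Bottom flange (beyond web): 8.2 × 0.8, A = 6.56 cm², x = 4.9 cm, Ī = 36.7579 cm⁴.
Centroid: x̄ = ΣA·x / ΣA = 2.82763 cm.
Transfer each piece to the centroidal y-axis using Ī + A·d² with d = x − 2.82763:
  web: d = -2.42763 cm → contributes +66.6034 cm⁴
  top flange (beyond web): d = 2.07237 cm → contributes +64.9312 cm⁴
  bottom flange (beyond web): d = 2.07237 cm → contributes +64.9312 cm⁴
Total I = 196.466 cm⁴.
Radius of gyration: k = √(I/A) = √(196.466 / 24.32) = 2.84225 cm.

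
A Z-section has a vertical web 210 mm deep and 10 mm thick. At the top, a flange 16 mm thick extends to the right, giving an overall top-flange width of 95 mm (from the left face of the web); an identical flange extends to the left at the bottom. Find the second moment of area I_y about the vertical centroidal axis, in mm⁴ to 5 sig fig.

Break the section into simple shapes (no overlaps), measuring from the bottom-left corner of the bounding box.
Web: 10 × 210, A = 2 100 mm², x = 90 mm, Ī = 17 500 mm⁴.
Top flange (beyond web): 85 × 16, A = 1 360 mm², x = 137.5 mm, Ī = 818833.3 mm⁴.
Bottom flange (beyond web): 85 × 16, A = 1 360 mm², x = 42.5 mm, Ī = 818833.3 mm⁴.
Centroid: x̄ = ΣA·x / ΣA = 90 mm.
Transfer each piece to the vertical centroidal axis using Ī + A·d² with d = x − 90:
  web: d = 0 mm → contributes +17 500 mm⁴
  top flange (beyond web): d = 47.5 mm → contributes +3 887 333 mm⁴
  bottom flange (beyond web): d = -47.5 mm → contributes +3 887 333 mm⁴
Total I = 7 792 167 mm⁴.

I_y ≈ 7.7922 × 10⁶ mm⁴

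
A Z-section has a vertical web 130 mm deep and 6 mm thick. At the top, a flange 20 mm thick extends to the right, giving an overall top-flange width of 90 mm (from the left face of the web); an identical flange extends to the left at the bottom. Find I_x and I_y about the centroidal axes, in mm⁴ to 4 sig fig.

I_x ≈ 1.137 × 10⁷ mm⁴, I_y ≈ 8.782 × 10⁶ mm⁴

Split into non-overlapping primitives; take the origin at the lower-left of the bounding box.
Web: 6 × 130, A = 780 mm², y = 65 mm, Ī = 1 098 500 mm⁴.
Top flange (beyond web): 84 × 20, A = 1 680 mm², y = 120 mm, Ī = 56 000 mm⁴.
Bottom flange (beyond web): 84 × 20, A = 1 680 mm², y = 10 mm, Ī = 56 000 mm⁴.
Centroid: ȳ = ΣA·y / ΣA = 65 mm.
Transfer each piece to the centroidal x-axis using Ī + A·d² with d = y − 65:
  web: d = 0 mm → contributes +1 098 500 mm⁴
  top flange (beyond web): d = 55 mm → contributes +5 138 000 mm⁴
  bottom flange (beyond web): d = -55 mm → contributes +5 138 000 mm⁴
Total I = 11 374 500 mm⁴.
For the y-axis: x̄ = 87 mm.
Repeating about the centroidal y-axis gives I_y = 8 782 020 mm⁴.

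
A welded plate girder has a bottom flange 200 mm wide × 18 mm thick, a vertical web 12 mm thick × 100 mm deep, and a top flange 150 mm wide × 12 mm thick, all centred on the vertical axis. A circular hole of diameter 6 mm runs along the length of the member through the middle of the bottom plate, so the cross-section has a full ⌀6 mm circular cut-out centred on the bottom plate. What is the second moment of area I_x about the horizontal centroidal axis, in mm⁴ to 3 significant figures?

I_x ≈ 1.74 × 10⁷ mm⁴

Decompose the section into non-overlapping parts with the origin at the bottom-left of its bounding rectangle.
Bottom plate: 200 × 18, A = 3 600 mm², y = 9 mm, Ī = 97 200 mm⁴.
Web plate: 12 × 100, A = 1 200 mm², y = 68 mm, Ī = 1 000 000 mm⁴.
Top plate: 150 × 12, A = 1 800 mm², y = 124 mm, Ī = 21 600 mm⁴.
Hole (subtracted): ⌀6, A = 28.274 mm², y = 9 mm, Ī = 63.617 mm⁴.
Centroid: ȳ = ΣA·y / ΣA = 51.272 mm.
Transfer each piece to the horizontal centroidal axis using Ī + A·d² with d = y − 51.272:
  bottom plate: d = -42.272 mm → contributes +6 530 120 mm⁴
  web plate: d = 16.728 mm → contributes +1 335 791 mm⁴
  top plate: d = 72.728 mm → contributes +9 542 451 mm⁴
  hole: d = -42.272 mm → contributes −50 588 mm⁴
Total I = 17 357 774 mm⁴.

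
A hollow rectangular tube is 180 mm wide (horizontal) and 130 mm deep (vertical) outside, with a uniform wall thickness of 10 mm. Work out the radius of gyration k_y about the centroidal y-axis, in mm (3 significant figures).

k_y ≈ 66.5 mm

Split into non-overlapping primitives; take the origin at the lower-left of the bounding box.
Outer rectangle: 180 × 130, A = 23 400 mm², x = 90 mm, Ī = 63 180 000 mm⁴.
Inner void (subtracted): 160 × 110, A = 17 600 mm², x = 90 mm, Ī = 37 546 667 mm⁴.
By symmetry the centroid is at mid-width, x̄ = 90 mm.
All pieces are centred on the centroidal y-axis, so I = ΣĪ (holes subtracted) = 25 633 333 mm⁴.
Radius of gyration: k = √(I/A) = √(25 633 333 / 5 800) = 66.48 mm.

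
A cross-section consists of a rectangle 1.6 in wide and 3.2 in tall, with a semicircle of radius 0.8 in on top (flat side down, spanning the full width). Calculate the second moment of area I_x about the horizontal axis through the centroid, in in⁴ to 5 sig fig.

Break the section into simple shapes (no overlaps), measuring from the bottom-left corner of the bounding box.
Rectangular body: 1.6 × 3.2, A = 5.12 in², y = 1.6 in, Ī = 4.369067 in⁴.
Semicircular cap: semicircle r = 0.8, A = 1.00531 in², y = 3.539531 in, Ī = 0.04495645 in⁴.
Centroid: ȳ = ΣA·y / ΣA = 1.918323 in.
Transfer each piece to the horizontal axis through the centroid using Ī + A·d² with d = y − 1.918323:
  rectangular body: d = -0.3183233 in → contributes +4.887875 in⁴
  semicircular cap: d = 1.621207 in → contributes +2.687225 in⁴
Total I = 7.5751 in⁴.

I_x ≈ 7.5751 in⁴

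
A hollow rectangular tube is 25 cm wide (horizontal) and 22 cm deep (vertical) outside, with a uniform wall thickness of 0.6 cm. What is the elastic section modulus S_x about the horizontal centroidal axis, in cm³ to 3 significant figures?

Treat the section as a set of non-overlapping primitives; coordinates are from the bounding-box lower-left.
Outer rectangle: 25 × 22, A = 550 cm², y = 11 cm, Ī = 22 183 cm⁴.
Inner void (subtracted): 23.8 × 20.8, A = 495.04 cm², y = 11 cm, Ī = 17 848 cm⁴.
By symmetry the centroid is at mid-height, ȳ = 11 cm.
All pieces are centred on the horizontal centroidal axis, so I = ΣĪ (holes subtracted) = 4335.5 cm⁴.
Extreme fibre distance c = 11 cm; S = I/c = 394.14 cm³.

S_x ≈ 394 cm³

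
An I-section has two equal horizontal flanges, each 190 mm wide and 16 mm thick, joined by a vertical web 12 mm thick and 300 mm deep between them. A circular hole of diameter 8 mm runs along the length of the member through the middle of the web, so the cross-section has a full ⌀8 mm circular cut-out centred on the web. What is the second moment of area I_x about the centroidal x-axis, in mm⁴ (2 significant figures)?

Split into non-overlapping primitives; take the origin at the lower-left of the bounding box.
Bottom flange: 190 × 16, A = 3 040 mm², y = 8 mm, Ī = 64 853 mm⁴.
Web: 12 × 300, A = 3 600 mm², y = 166 mm, Ī = 27 000 000 mm⁴.
Top flange: 190 × 16, A = 3 040 mm², y = 324 mm, Ī = 64 853 mm⁴.
Hole (subtracted): ⌀8, A = 50.27 mm², y = 166 mm, Ī = 201.1 mm⁴.
By symmetry the centroid is at mid-height, ȳ = 166 mm.
Transfer each piece to the centroidal x-axis using Ī + A·d² with d = y − 166:
  bottom flange: d = -158 mm → contributes +75 955 413 mm⁴
  web: d = 0 mm → contributes +27 000 000 mm⁴
  top flange: d = 158 mm → contributes +75 955 413 mm⁴
  hole: d = 0 mm → contributes −201.1 mm⁴
Total I = 178 910 626 mm⁴.

I_x ≈ 1.8 × 10⁸ mm⁴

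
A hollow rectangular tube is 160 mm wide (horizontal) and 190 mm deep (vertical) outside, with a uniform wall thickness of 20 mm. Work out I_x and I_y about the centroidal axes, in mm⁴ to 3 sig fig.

Treat the section as a set of non-overlapping primitives; coordinates are from the bounding-box lower-left.
Outer rectangle: 160 × 190, A = 30 400 mm², y = 95 mm, Ī = 91 453 333 mm⁴.
Inner void (subtracted): 120 × 150, A = 18 000 mm², y = 95 mm, Ī = 33 750 000 mm⁴.
By symmetry the centroid is at mid-height, ȳ = 95 mm.
All pieces are centred on the centroidal x-axis, so I = ΣĪ (holes subtracted) = 57 703 333 mm⁴.
Repeating about the centroidal y-axis gives I_y = 43 253 333 mm⁴.

I_x ≈ 5.77 × 10⁷ mm⁴, I_y ≈ 4.33 × 10⁷ mm⁴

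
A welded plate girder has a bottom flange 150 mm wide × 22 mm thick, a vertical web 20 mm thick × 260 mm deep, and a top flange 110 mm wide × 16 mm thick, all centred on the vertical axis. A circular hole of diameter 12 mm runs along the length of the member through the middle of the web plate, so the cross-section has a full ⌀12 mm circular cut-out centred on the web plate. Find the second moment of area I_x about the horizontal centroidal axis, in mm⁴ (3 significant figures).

I_x ≈ 1.24 × 10⁸ mm⁴

Treat the section as a set of non-overlapping primitives; coordinates are from the bounding-box lower-left.
Bottom plate: 150 × 22, A = 3 300 mm², y = 11 mm, Ī = 133 100 mm⁴.
Web plate: 20 × 260, A = 5 200 mm², y = 152 mm, Ī = 29 293 333 mm⁴.
Top plate: 110 × 16, A = 1 760 mm², y = 290 mm, Ī = 37 547 mm⁴.
Hole (subtracted): ⌀12, A = 113.1 mm², y = 152 mm, Ī = 1017.9 mm⁴.
Centroid: ȳ = ΣA·y / ΣA = 130.08 mm.
Transfer each piece to the horizontal centroidal axis using Ī + A·d² with d = y − 130.08:
  bottom plate: d = -119.08 mm → contributes +46 927 261 mm⁴
  web plate: d = 21.92 mm → contributes +31 791 860 mm⁴
  top plate: d = 159.92 mm → contributes +45 048 496 mm⁴
  hole: d = 21.92 mm → contributes −55 360 mm⁴
Total I = 123 712 258 mm⁴.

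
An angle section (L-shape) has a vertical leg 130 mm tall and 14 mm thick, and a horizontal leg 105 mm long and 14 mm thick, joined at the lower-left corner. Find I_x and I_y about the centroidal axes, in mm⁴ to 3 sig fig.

I_x ≈ 5.10 × 10⁶ mm⁴, I_y ≈ 2.97 × 10⁶ mm⁴

Split into non-overlapping primitives; take the origin at the lower-left of the bounding box.
Vertical leg: 14 × 130, A = 1 820 mm², y = 65 mm, Ī = 2 563 167 mm⁴.
Horizontal leg (remainder): 91 × 14, A = 1 274 mm², y = 7 mm, Ī = 20 809 mm⁴.
Centroid: ȳ = ΣA·y / ΣA = 41.118 mm.
Transfer each piece to the centroidal x-axis using Ī + A·d² with d = y − 41.118:
  vertical leg: d = 23.882 mm → contributes +3 601 234 mm⁴
  horizontal leg (remainder): d = -34.118 mm → contributes +1 503 762 mm⁴
Total I = 5 104 997 mm⁴.
For the y-axis: x̄ = 28.618 mm.
Repeating about the centroidal y-axis gives I_y = 2 974 459 mm⁴.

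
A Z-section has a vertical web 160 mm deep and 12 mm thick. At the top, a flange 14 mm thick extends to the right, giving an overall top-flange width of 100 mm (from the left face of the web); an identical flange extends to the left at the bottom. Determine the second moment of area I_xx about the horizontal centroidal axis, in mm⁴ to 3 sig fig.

I_xx ≈ 1.73 × 10⁷ mm⁴

Decompose the section into non-overlapping parts with the origin at the bottom-left of its bounding rectangle.
Web: 12 × 160, A = 1 920 mm², y = 80 mm, Ī = 4 096 000 mm⁴.
Top flange (beyond web): 88 × 14, A = 1 232 mm², y = 153 mm, Ī = 20 123 mm⁴.
Bottom flange (beyond web): 88 × 14, A = 1 232 mm², y = 7 mm, Ī = 20 123 mm⁴.
Centroid: ȳ = ΣA·y / ΣA = 80 mm.
Transfer each piece to the horizontal centroidal axis using Ī + A·d² with d = y − 80:
  web: d = 0 mm → contributes +4 096 000 mm⁴
  top flange (beyond web): d = 73 mm → contributes +6 585 451 mm⁴
  bottom flange (beyond web): d = -73 mm → contributes +6 585 451 mm⁴
Total I = 17 266 901 mm⁴.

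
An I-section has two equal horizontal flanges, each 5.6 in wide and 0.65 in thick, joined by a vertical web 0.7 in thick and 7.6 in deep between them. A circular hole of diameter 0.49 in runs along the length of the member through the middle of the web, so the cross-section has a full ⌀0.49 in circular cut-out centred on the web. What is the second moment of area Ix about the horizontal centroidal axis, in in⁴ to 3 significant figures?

Decompose the section into non-overlapping parts with the origin at the bottom-left of its bounding rectangle.
Bottom flange: 5.6 × 0.65, A = 3.64 in², y = 0.325 in, Ī = 0.12816 in⁴.
Web: 0.7 × 7.6, A = 5.32 in², y = 4.45 in, Ī = 25.607 in⁴.
Top flange: 5.6 × 0.65, A = 3.64 in², y = 8.575 in, Ī = 0.12816 in⁴.
Hole (subtracted): ⌀0.49, A = 0.18857 in², y = 4.45 in, Ī = 0.0028298 in⁴.
By symmetry the centroid is at mid-height, ȳ = 4.45 in.
Transfer each piece to the horizontal centroidal axis using Ī + A·d² with d = y − 4.45:
  bottom flange: d = -4.125 in → contributes +62.065 in⁴
  web: d = 0 in → contributes +25.607 in⁴
  top flange: d = 4.125 in → contributes +62.065 in⁴
  hole: d = 0 in → contributes −0.0028298 in⁴
Total I = 149.73 in⁴.

Ix ≈ 150 in⁴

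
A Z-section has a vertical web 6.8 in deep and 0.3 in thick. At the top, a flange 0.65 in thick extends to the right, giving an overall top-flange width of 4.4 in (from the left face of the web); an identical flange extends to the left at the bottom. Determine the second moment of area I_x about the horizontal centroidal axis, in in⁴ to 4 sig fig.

Decompose the section into non-overlapping parts with the origin at the bottom-left of its bounding rectangle.
Web: 0.3 × 6.8, A = 2.04 in², y = 3.4 in, Ī = 7.8608 in⁴.
Top flange (beyond web): 4.1 × 0.65, A = 2.665 in², y = 6.475 in, Ī = 0.0938302 in⁴.
Bottom flange (beyond web): 4.1 × 0.65, A = 2.665 in², y = 0.325 in, Ī = 0.0938302 in⁴.
Centroid: ȳ = ΣA·y / ΣA = 3.4 in.
Transfer each piece to the horizontal centroidal axis using Ī + A·d² with d = y − 3.4:
  web: d = 0 in → contributes +7.8608 in⁴
  top flange (beyond web): d = 3.075 in → contributes +25.2931 in⁴
  bottom flange (beyond web): d = -3.075 in → contributes +25.2931 in⁴
Total I = 58.4469 in⁴.

I_x ≈ 58.45 in⁴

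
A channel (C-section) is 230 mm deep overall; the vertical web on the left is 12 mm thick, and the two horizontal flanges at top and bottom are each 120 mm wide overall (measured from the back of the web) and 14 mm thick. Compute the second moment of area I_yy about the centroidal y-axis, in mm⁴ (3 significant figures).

I_yy ≈ 8.17 × 10⁶ mm⁴

Treat the section as a set of non-overlapping primitives; coordinates are from the bounding-box lower-left.
Web: 12 × 230, A = 2 760 mm², x = 6 mm, Ī = 33 120 mm⁴.
Top flange (beyond web): 108 × 14, A = 1 512 mm², x = 66 mm, Ī = 1 469 664 mm⁴.
Bottom flange (beyond web): 108 × 14, A = 1 512 mm², x = 66 mm, Ī = 1 469 664 mm⁴.
Centroid: x̄ = ΣA·x / ΣA = 37.369 mm.
Transfer each piece to the centroidal y-axis using Ī + A·d² with d = x − 37.369:
  web: d = -31.369 mm → contributes +2 749 050 mm⁴
  top flange (beyond web): d = 28.631 mm → contributes +2 709 077 mm⁴
  bottom flange (beyond web): d = 28.631 mm → contributes +2 709 077 mm⁴
Total I = 8 167 203 mm⁴.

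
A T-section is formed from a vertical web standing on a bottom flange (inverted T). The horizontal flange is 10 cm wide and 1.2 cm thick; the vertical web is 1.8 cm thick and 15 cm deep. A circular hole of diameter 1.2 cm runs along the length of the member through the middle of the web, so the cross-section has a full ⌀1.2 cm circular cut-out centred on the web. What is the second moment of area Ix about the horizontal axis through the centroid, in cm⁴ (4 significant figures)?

Ix ≈ 1045 cm⁴

Treat the section as a set of non-overlapping primitives; coordinates are from the bounding-box lower-left.
Flange: 10 × 1.2, A = 12 cm², y = 0.6 cm, Ī = 1.44 cm⁴.
Web: 1.8 × 15, A = 27 cm², y = 8.7 cm, Ī = 506.25 cm⁴.
Hole (subtracted): ⌀1.2, A = 1.13097 cm², y = 8.7 cm, Ī = 0.101788 cm⁴.
Centroid: ȳ = ΣA·y / ΣA = 6.13326 cm.
Transfer each piece to the horizontal axis through the centroid using Ī + A·d² with d = y − 6.13326:
  flange: d = -5.53326 cm → contributes +368.843 cm⁴
  web: d = 2.56674 cm → contributes +684.13 cm⁴
  hole: d = 2.56674 cm → contributes −7.55282 cm⁴
Total I = 1045.42 cm⁴.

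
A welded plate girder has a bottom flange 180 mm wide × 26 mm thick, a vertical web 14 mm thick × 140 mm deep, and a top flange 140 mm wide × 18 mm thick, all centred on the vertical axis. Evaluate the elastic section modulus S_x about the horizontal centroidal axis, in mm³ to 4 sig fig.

S_x ≈ 4.379 × 10⁵ mm³

Treat the section as a set of non-overlapping primitives; coordinates are from the bounding-box lower-left.
Bottom plate: 180 × 26, A = 4 680 mm², y = 13 mm, Ī = 263 640 mm⁴.
Web plate: 14 × 140, A = 1 960 mm², y = 96 mm, Ī = 3 201 333 mm⁴.
Top plate: 140 × 18, A = 2 520 mm², y = 175 mm, Ī = 68 040 mm⁴.
Centroid: ȳ = ΣA·y / ΣA = 75.3275 mm.
Transfer each piece to the horizontal centroidal axis using Ī + A·d² with d = y − 75.3275:
  bottom plate: d = -62.3275 mm → contributes +18 444 123 mm⁴
  web plate: d = 20.6725 mm → contributes +4 038 943 mm⁴
  top plate: d = 99.6725 mm → contributes +25 103 245 mm⁴
Total I = 47 586 311 mm⁴.
Extreme fibre distance c = 108.672 mm; S = I/c = 437 887 mm³.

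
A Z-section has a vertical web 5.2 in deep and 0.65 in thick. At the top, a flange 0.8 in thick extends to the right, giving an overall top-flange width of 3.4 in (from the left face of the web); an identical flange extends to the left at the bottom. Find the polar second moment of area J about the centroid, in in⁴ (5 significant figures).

J ≈ 44.755 in⁴

Split into non-overlapping primitives; take the origin at the lower-left of the bounding box.
Web: 0.65 × 5.2, A = 3.38 in², y = 2.6 in, Ī = 7.616267 in⁴.
Top flange (beyond web): 2.75 × 0.8, A = 2.2 in², y = 4.8 in, Ī = 0.1173333 in⁴.
Bottom flange (beyond web): 2.75 × 0.8, A = 2.2 in², y = 0.4 in, Ī = 0.1173333 in⁴.
Centroid: ȳ = ΣA·y / ΣA = 2.6 in.
Transfer each piece to the centroidal x-axis using Ī + A·d² with d = y − 2.6:
  web: d = 0 in → contributes +7.616267 in⁴
  top flange (beyond web): d = 2.2 in → contributes +10.76533 in⁴
  bottom flange (beyond web): d = -2.2 in → contributes +10.76533 in⁴
Total I = 29.14693 in⁴.
For the y-axis: x̄ = 3.075 in.
Repeating about the centroidal y-axis gives I_y = 15.60792 in⁴.
Polar second moment: J = I_x + I_y = 44.75485 in⁴.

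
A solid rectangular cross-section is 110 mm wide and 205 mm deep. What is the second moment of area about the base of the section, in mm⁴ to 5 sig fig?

The section: 110 × 205, A = 22 550 mm², y = 102.5 mm, Ī = 78 971 979 mm⁴.
Transfer it to a horizontal axis along the bottom face using Ī + A·d² with d = y − 0:
  the section: d = 102.5 mm → contributes +315 887 917 mm⁴
Total I = 315 887 917 mm⁴.

I_base ≈ 3.1589 × 10⁸ mm⁴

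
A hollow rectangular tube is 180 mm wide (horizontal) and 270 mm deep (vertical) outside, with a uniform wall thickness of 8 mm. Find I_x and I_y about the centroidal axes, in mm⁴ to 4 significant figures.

Decompose the section into non-overlapping parts with the origin at the bottom-left of its bounding rectangle.
Outer rectangle: 180 × 270, A = 48 600 mm², y = 135 mm, Ī = 295 245 000 mm⁴.
Inner void (subtracted): 164 × 254, A = 41 656 mm², y = 135 mm, Ī = 223 956 541 mm⁴.
By symmetry the centroid is at mid-height, ȳ = 135 mm.
All pieces are centred on the centroidal x-axis, so I = ΣĪ (holes subtracted) = 71 288 459 mm⁴.
Repeating about the centroidal y-axis gives I_y = 37 855 019 mm⁴.

I_x ≈ 7.129 × 10⁷ mm⁴, I_y ≈ 3.786 × 10⁷ mm⁴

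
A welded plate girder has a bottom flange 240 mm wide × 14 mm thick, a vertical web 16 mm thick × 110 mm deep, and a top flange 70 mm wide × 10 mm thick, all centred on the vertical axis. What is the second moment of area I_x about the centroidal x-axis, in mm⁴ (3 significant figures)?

I_x ≈ 1.25 × 10⁷ mm⁴

Treat the section as a set of non-overlapping primitives; coordinates are from the bounding-box lower-left.
Bottom plate: 240 × 14, A = 3 360 mm², y = 7 mm, Ī = 54 880 mm⁴.
Web plate: 16 × 110, A = 1 760 mm², y = 69 mm, Ī = 1 774 667 mm⁴.
Top plate: 70 × 10, A = 700 mm², y = 129 mm, Ī = 5833.3 mm⁴.
Centroid: ȳ = ΣA·y / ΣA = 40.423 mm.
Transfer each piece to the centroidal x-axis using Ī + A·d² with d = y − 40.423:
  bottom plate: d = -33.423 mm → contributes +3 808 254 mm⁴
  web plate: d = 28.577 mm → contributes +3 211 994 mm⁴
  top plate: d = 88.577 mm → contributes +5 497 992 mm⁴
Total I = 12 518 240 mm⁴.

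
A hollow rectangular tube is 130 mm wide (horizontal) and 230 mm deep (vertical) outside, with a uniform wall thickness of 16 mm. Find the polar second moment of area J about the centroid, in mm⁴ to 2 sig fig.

J ≈ 9.5 × 10⁷ mm⁴

Break the section into simple shapes (no overlaps), measuring from the bottom-left corner of the bounding box.
Outer rectangle: 130 × 230, A = 29 900 mm², y = 115 mm, Ī = 131 809 167 mm⁴.
Inner void (subtracted): 98 × 198, A = 19 404 mm², y = 115 mm, Ī = 63 392 868 mm⁴.
By symmetry the centroid is at mid-height, ȳ = 115 mm.
All pieces are centred on the centroidal x-axis, so I = ΣĪ (holes subtracted) = 68 416 299 mm⁴.
Repeating about the centroidal y-axis gives I_y = 26 579 499 mm⁴.
Polar second moment: J = I_x + I_y = 94 995 797 mm⁴.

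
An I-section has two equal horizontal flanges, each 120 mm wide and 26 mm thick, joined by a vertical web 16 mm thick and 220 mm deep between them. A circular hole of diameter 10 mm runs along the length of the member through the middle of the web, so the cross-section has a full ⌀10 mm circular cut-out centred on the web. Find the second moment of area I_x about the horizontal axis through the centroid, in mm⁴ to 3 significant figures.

Break the section into simple shapes (no overlaps), measuring from the bottom-left corner of the bounding box.
Bottom flange: 120 × 26, A = 3 120 mm², y = 13 mm, Ī = 175 760 mm⁴.
Web: 16 × 220, A = 3 520 mm², y = 136 mm, Ī = 14 197 333 mm⁴.
Top flange: 120 × 26, A = 3 120 mm², y = 259 mm, Ī = 175 760 mm⁴.
Hole (subtracted): ⌀10, A = 78.54 mm², y = 136 mm, Ī = 490.87 mm⁴.
By symmetry the centroid is at mid-height, ȳ = 136 mm.
Transfer each piece to the horizontal axis through the centroid using Ī + A·d² with d = y − 136:
  bottom flange: d = -123 mm → contributes +47 378 240 mm⁴
  web: d = 0 mm → contributes +14 197 333 mm⁴
  top flange: d = 123 mm → contributes +47 378 240 mm⁴
  hole: d = 0 mm → contributes −490.87 mm⁴
Total I = 108 953 322 mm⁴.

I_x ≈ 1.09 × 10⁸ mm⁴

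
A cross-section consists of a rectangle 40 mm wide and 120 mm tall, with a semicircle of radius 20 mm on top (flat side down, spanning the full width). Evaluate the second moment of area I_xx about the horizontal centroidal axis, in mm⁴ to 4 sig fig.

I_xx ≈ 8.384 × 10⁶ mm⁴

Decompose the section into non-overlapping parts with the origin at the bottom-left of its bounding rectangle.
Rectangular body: 40 × 120, A = 4 800 mm², y = 60 mm, Ī = 5 760 000 mm⁴.
Semicircular cap: semicircle r = 20, A = 628.319 mm², y = 128.488 mm, Ī = 17561.1 mm⁴.
Centroid: ȳ = ΣA·y / ΣA = 67.9274 mm.
Transfer each piece to the horizontal centroidal axis using Ī + A·d² with d = y − 67.9274:
  rectangular body: d = -7.9274 mm → contributes +6 061 650 mm⁴
  semicircular cap: d = 60.5609 mm → contributes +2 321 994 mm⁴
Total I = 8 383 643 mm⁴.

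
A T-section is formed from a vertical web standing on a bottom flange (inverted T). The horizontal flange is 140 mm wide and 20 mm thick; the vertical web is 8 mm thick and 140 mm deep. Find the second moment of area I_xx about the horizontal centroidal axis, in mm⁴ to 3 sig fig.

I_xx ≈ 7.04 × 10⁶ mm⁴

Split into non-overlapping primitives; take the origin at the lower-left of the bounding box.
Flange: 140 × 20, A = 2 800 mm², y = 10 mm, Ī = 93 333 mm⁴.
Web: 8 × 140, A = 1 120 mm², y = 90 mm, Ī = 1 829 333 mm⁴.
Centroid: ȳ = ΣA·y / ΣA = 32.857 mm.
Transfer each piece to the horizontal centroidal axis using Ī + A·d² with d = y − 32.857:
  flange: d = -22.857 mm → contributes +1 556 190 mm⁴
  web: d = 57.143 mm → contributes +5 486 476 mm⁴
Total I = 7 042 667 mm⁴.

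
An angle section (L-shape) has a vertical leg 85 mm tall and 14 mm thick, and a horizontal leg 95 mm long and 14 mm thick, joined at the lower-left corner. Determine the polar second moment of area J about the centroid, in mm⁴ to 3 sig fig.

J ≈ 3.42 × 10⁶ mm⁴

Split into non-overlapping primitives; take the origin at the lower-left of the bounding box.
Vertical leg: 14 × 85, A = 1 190 mm², y = 42.5 mm, Ī = 716 479 mm⁴.
Horizontal leg (remainder): 81 × 14, A = 1 134 mm², y = 7 mm, Ī = 18 522 mm⁴.
Centroid: ȳ = ΣA·y / ΣA = 25.178 mm.
Transfer each piece to the centroidal x-axis using Ī + A·d² with d = y − 25.178:
  vertical leg: d = 17.322 mm → contributes +1 073 553 mm⁴
  horizontal leg (remainder): d = -18.178 mm → contributes +393 229 mm⁴
Total I = 1 466 781 mm⁴.
For the y-axis: x̄ = 30.178 mm.
Repeating about the centroidal y-axis gives I_y = 1 949 571 mm⁴.
Polar second moment: J = I_x + I_y = 3 416 353 mm⁴.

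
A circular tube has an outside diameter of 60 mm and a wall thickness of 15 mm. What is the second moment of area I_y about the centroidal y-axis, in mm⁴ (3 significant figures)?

Decompose the section into non-overlapping parts with the origin at the bottom-left of its bounding rectangle.
Outer circle: ⌀60, A = 2827.4 mm², x = 30 mm, Ī = 636 173 mm⁴.
Bore (subtracted): ⌀30, A = 706.86 mm², x = 30 mm, Ī = 39 761 mm⁴.
By symmetry the centroid is at mid-width, x̄ = 30 mm.
All pieces are centred on the centroidal y-axis, so I = ΣĪ (holes subtracted) = 596 412 mm⁴.

I_y ≈ 5.96 × 10⁵ mm⁴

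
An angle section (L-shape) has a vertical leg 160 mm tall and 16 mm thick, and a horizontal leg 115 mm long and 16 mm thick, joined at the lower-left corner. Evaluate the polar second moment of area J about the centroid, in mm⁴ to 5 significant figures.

J ≈ 1.5151 × 10⁷ mm⁴

Decompose the section into non-overlapping parts with the origin at the bottom-left of its bounding rectangle.
Vertical leg: 16 × 160, A = 2 560 mm², y = 80 mm, Ī = 5 461 333 mm⁴.
Horizontal leg (remainder): 99 × 16, A = 1 584 mm², y = 8 mm, Ī = 33 792 mm⁴.
Centroid: ȳ = ΣA·y / ΣA = 52.47876 mm.
Transfer each piece to the centroidal x-axis using Ī + A·d² with d = y − 52.47876:
  vertical leg: d = 27.52124 mm → contributes +7 400 324 mm⁴
  horizontal leg (remainder): d = -44.47876 mm → contributes +3 167 515 mm⁴
Total I = 10 567 839 mm⁴.
For the y-axis: x̄ = 29.97876 mm.
Repeating about the centroidal y-axis gives I_y = 4 583 619 mm⁴.
Polar second moment: J = I_x + I_y = 15 151 459 mm⁴.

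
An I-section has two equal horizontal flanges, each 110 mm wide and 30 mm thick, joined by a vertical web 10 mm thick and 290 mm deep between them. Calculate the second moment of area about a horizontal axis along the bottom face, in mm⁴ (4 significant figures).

Split into non-overlapping primitives; take the origin at the lower-left of the bounding box.
Bottom flange: 110 × 30, A = 3 300 mm², y = 15 mm, Ī = 247 500 mm⁴.
Web: 10 × 290, A = 2 900 mm², y = 175 mm, Ī = 20 324 167 mm⁴.
Top flange: 110 × 30, A = 3 300 mm², y = 335 mm, Ī = 247 500 mm⁴.
Transfer each piece to the bottom edge using Ī + A·d² with d = y − 0:
  bottom flange: d = 15 mm → contributes +990 000 mm⁴
  web: d = 175 mm → contributes +109 136 667 mm⁴
  top flange: d = 335 mm → contributes +370 590 000 mm⁴
Total I = 480 716 667 mm⁴.

I_base ≈ 4.807 × 10⁸ mm⁴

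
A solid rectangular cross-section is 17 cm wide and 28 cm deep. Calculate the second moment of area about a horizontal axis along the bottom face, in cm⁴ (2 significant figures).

I_base ≈ 1.2 × 10⁵ cm⁴

The section: 17 × 28, A = 476 cm², y = 14 cm, Ī = 31 099 cm⁴.
Transfer it to the base of the section using Ī + A·d² with d = y − 0:
  the section: d = 14 cm → contributes +124 395 cm⁴
Total I = 124 395 cm⁴.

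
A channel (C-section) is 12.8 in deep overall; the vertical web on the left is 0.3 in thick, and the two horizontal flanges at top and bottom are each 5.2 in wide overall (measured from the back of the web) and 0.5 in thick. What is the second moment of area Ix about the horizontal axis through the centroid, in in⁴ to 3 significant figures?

Break the section into simple shapes (no overlaps), measuring from the bottom-left corner of the bounding box.
Web: 0.3 × 12.8, A = 3.84 in², y = 6.4 in, Ī = 52.429 in⁴.
Top flange (beyond web): 4.9 × 0.5, A = 2.45 in², y = 12.55 in, Ī = 0.051042 in⁴.
Bottom flange (beyond web): 4.9 × 0.5, A = 2.45 in², y = 0.25 in, Ī = 0.051042 in⁴.
By symmetry the centroid is at mid-height, ȳ = 6.4 in.
Transfer each piece to the horizontal axis through the centroid using Ī + A·d² with d = y − 6.4:
  web: d = 0 in → contributes +52.429 in⁴
  top flange (beyond web): d = 6.15 in → contributes +92.716 in⁴
  bottom flange (beyond web): d = -6.15 in → contributes +92.716 in⁴
Total I = 237.86 in⁴.

Ix ≈ 238 in⁴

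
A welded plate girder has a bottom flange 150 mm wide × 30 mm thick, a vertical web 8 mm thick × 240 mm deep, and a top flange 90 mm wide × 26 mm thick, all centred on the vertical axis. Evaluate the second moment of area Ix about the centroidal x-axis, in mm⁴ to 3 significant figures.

Split into non-overlapping primitives; take the origin at the lower-left of the bounding box.
Bottom plate: 150 × 30, A = 4 500 mm², y = 15 mm, Ī = 337 500 mm⁴.
Web plate: 8 × 240, A = 1 920 mm², y = 150 mm, Ī = 9 216 000 mm⁴.
Top plate: 90 × 26, A = 2 340 mm², y = 283 mm, Ī = 131 820 mm⁴.
Centroid: ȳ = ΣA·y / ΣA = 116.18 mm.
Transfer each piece to the centroidal x-axis using Ī + A·d² with d = y − 116.18:
  bottom plate: d = -101.18 mm → contributes +46 404 019 mm⁴
  web plate: d = 33.822 mm → contributes +11 412 330 mm⁴
  top plate: d = 166.82 mm → contributes +65 252 972 mm⁴
Total I = 123 069 322 mm⁴.

Ix ≈ 1.23 × 10⁸ mm⁴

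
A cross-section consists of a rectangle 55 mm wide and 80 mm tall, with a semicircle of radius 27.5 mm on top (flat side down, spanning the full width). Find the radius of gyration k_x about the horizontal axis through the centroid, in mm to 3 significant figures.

k_x ≈ 29.6 mm

Treat the section as a set of non-overlapping primitives; coordinates are from the bounding-box lower-left.
Rectangular body: 55 × 80, A = 4 400 mm², y = 40 mm, Ī = 2 346 667 mm⁴.
Semicircular cap: semicircle r = 27.5, A = 1187.9 mm², y = 91.671 mm, Ī = 62 772 mm⁴.
Centroid: ȳ = ΣA·y / ΣA = 50.985 mm.
Transfer each piece to the horizontal axis through the centroid using Ī + A·d² with d = y − 50.985:
  rectangular body: d = -10.985 mm → contributes +2 877 580 mm⁴
  semicircular cap: d = 40.687 mm → contributes +2 029 258 mm⁴
Total I = 4 906 838 mm⁴.
Radius of gyration: k = √(I/A) = √(4 906 838 / 5587.9) = 29.633 mm.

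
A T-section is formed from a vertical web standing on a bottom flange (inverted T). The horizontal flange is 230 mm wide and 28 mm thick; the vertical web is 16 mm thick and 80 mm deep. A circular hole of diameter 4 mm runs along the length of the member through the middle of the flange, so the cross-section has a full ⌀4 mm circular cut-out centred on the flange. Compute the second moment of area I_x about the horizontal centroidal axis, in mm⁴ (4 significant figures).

Split into non-overlapping primitives; take the origin at the lower-left of the bounding box.
Flange: 230 × 28, A = 6 440 mm², y = 14 mm, Ī = 420 747 mm⁴.
Web: 16 × 80, A = 1 280 mm², y = 68 mm, Ī = 682 667 mm⁴.
Hole (subtracted): ⌀4, A = 12.5664 mm², y = 14 mm, Ī = 12.5664 mm⁴.
Centroid: ȳ = ΣA·y / ΣA = 22.968 mm.
Transfer each piece to the horizontal centroidal axis using Ī + A·d² with d = y − 22.968:
  flange: d = -8.96797 mm → contributes +938 680 mm⁴
  web: d = 45.032 mm → contributes +3 278 358 mm⁴
  hole: d = -8.96797 mm → contributes −1023.21 mm⁴
Total I = 4 216 015 mm⁴.

I_x ≈ 4.216 × 10⁶ mm⁴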